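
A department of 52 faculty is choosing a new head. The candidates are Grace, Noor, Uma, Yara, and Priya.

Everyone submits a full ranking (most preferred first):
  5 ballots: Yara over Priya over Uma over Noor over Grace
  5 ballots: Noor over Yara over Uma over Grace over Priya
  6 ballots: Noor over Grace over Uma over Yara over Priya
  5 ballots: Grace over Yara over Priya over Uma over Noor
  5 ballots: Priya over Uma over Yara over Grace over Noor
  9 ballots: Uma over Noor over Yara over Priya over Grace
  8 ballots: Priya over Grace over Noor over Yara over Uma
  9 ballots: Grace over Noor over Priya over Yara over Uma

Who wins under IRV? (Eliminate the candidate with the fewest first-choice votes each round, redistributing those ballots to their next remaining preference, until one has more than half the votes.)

Noor

Round 1: Grace 14, Noor 11, Uma 9, Yara 5, Priya 13. Yara eliminated.
Round 2: Grace 14, Noor 11, Uma 9, Priya 18. Uma eliminated.
Round 3: Grace 14, Noor 20, Priya 18. Grace eliminated.
Round 4: Noor 29, Priya 23. Noor has a majority (≥27).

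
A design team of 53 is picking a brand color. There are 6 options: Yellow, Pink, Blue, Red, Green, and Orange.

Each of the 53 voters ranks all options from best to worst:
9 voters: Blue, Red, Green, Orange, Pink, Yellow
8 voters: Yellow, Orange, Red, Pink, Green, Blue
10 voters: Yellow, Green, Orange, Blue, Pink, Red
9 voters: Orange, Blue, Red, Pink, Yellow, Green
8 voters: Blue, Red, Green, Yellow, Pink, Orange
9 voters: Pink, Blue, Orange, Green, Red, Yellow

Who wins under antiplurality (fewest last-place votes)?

Pink

Last-place votes: Yellow 18, Pink 0, Blue 8, Red 10, Green 9, Orange 8.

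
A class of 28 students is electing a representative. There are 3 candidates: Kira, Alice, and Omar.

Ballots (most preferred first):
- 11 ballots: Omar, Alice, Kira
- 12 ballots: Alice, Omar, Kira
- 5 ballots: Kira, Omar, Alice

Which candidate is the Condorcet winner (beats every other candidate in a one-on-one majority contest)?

Omar

Omar vs Kira: 23–5
Omar vs Alice: 16–12
Omar beats every other candidate.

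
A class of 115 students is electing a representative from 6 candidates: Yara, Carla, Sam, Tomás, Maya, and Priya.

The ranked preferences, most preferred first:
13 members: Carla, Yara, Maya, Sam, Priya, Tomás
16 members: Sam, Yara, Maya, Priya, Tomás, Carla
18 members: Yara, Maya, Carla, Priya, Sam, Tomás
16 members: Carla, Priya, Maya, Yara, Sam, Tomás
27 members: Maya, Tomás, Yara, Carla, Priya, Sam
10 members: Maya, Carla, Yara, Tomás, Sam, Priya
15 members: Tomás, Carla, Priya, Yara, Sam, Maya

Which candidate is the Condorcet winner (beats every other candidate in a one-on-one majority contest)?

Yara

Yara vs Carla: 61–54
Yara vs Sam: 99–16
Yara vs Tomás: 73–42
Yara vs Maya: 62–53
Yara vs Priya: 84–31
Yara beats every other candidate.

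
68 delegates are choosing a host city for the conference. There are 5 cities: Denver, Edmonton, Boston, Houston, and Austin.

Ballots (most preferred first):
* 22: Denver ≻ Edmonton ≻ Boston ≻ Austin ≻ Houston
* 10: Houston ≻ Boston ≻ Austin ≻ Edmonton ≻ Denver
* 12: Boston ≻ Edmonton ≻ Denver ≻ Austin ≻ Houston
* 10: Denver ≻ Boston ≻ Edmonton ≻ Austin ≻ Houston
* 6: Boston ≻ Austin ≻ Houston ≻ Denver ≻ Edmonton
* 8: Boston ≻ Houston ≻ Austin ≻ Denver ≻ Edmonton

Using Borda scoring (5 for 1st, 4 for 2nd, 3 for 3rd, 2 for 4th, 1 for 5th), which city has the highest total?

Boston

Denver: 22×5 + 10×1 + 12×3 + 10×5 + 6×2 + 8×2 = 234
Edmonton: 22×4 + 10×2 + 12×4 + 10×3 + 6×1 + 8×1 = 200
Boston: 22×3 + 10×4 + 12×5 + 10×4 + 6×5 + 8×5 = 276
Houston: 22×1 + 10×5 + 12×1 + 10×1 + 6×3 + 8×4 = 144
Austin: 22×2 + 10×3 + 12×2 + 10×2 + 6×4 + 8×3 = 166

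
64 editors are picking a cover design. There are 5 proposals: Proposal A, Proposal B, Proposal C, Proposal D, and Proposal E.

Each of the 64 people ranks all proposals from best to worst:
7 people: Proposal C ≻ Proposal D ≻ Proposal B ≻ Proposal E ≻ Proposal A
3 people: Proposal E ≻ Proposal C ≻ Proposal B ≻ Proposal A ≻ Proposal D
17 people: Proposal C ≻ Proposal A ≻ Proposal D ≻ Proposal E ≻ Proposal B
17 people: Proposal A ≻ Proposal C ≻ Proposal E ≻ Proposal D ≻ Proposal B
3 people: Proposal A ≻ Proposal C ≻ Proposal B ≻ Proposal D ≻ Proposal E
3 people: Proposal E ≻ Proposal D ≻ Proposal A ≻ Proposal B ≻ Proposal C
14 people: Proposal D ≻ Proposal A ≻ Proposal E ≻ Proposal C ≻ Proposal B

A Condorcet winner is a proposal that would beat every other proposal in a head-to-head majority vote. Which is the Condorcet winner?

Proposal A vs Proposal B: 54–10
Proposal A vs Proposal C: 37–27
Proposal A vs Proposal D: 40–24
Proposal A vs Proposal E: 51–13
Proposal A beats every other proposal.

Proposal A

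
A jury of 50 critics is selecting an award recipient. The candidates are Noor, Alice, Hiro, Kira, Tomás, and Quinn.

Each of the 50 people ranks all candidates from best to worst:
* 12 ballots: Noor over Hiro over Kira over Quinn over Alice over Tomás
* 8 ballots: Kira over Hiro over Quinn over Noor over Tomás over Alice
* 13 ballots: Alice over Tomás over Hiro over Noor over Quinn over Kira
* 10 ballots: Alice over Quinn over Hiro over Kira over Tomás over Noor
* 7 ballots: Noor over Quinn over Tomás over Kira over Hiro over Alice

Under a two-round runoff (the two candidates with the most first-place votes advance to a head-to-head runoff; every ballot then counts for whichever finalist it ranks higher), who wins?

Noor

Round 1 first-place votes: Noor 19, Alice 23, Hiro 0, Kira 8, Tomás 0, Quinn 0. Alice and Noor advance.
Runoff: Alice is ranked above Noor on 23 ballots, Noor above Alice on 27.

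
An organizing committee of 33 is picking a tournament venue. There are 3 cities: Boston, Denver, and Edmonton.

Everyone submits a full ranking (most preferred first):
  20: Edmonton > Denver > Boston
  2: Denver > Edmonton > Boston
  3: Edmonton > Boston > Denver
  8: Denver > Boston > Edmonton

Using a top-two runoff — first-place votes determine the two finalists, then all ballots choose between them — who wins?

Round 1 first-place votes: Boston 0, Denver 10, Edmonton 23. Edmonton and Denver advance.
Runoff: Edmonton is ranked above Denver on 23 ballots, Denver above Edmonton on 10.

Edmonton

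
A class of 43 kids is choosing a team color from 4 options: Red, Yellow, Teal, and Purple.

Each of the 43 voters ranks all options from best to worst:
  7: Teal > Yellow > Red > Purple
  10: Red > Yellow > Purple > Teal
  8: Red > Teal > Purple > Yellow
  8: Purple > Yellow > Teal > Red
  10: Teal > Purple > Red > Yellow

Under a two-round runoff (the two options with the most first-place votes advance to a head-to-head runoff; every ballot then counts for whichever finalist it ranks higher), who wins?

Teal

Round 1 first-place votes: Red 18, Yellow 0, Teal 17, Purple 8. Red and Teal advance.
Runoff: Red is ranked above Teal on 18 ballots, Teal above Red on 25.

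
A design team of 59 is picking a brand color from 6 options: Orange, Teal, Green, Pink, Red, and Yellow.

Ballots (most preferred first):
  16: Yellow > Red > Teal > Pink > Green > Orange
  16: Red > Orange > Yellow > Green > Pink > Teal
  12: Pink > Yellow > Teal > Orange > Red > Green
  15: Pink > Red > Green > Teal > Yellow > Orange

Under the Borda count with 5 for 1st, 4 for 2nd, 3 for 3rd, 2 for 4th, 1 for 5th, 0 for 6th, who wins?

Orange: 16×0 + 16×4 + 12×2 + 15×0 = 88
Teal: 16×3 + 16×0 + 12×3 + 15×2 = 114
Green: 16×1 + 16×2 + 12×0 + 15×3 = 93
Pink: 16×2 + 16×1 + 12×5 + 15×5 = 183
Red: 16×4 + 16×5 + 12×1 + 15×4 = 216
Yellow: 16×5 + 16×3 + 12×4 + 15×1 = 191

Red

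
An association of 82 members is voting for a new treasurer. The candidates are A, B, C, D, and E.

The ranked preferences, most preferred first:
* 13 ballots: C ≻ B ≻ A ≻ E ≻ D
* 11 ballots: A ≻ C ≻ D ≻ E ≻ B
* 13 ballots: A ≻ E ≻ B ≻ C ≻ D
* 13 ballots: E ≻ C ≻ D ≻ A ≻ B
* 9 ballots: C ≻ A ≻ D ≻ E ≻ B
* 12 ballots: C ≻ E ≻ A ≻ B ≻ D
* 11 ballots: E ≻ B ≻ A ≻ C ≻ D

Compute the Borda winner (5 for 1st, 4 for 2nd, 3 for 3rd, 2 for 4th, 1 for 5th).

A: 13×3 + 11×5 + 13×5 + 13×2 + 9×4 + 12×3 + 11×3 = 290
B: 13×4 + 11×1 + 13×3 + 13×1 + 9×1 + 12×2 + 11×4 = 192
C: 13×5 + 11×4 + 13×2 + 13×4 + 9×5 + 12×5 + 11×2 = 314
D: 13×1 + 11×3 + 13×1 + 13×3 + 9×3 + 12×1 + 11×1 = 148
E: 13×2 + 11×2 + 13×4 + 13×5 + 9×2 + 12×4 + 11×5 = 286

C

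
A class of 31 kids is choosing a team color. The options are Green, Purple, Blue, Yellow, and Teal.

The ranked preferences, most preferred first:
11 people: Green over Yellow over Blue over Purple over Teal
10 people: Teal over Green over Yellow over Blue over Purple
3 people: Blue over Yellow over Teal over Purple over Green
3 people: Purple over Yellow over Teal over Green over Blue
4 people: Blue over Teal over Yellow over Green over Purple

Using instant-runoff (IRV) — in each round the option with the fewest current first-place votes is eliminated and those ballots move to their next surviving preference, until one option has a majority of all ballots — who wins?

Teal

Round 1: Green 11, Purple 3, Blue 7, Yellow 0, Teal 10. Yellow eliminated.
Round 2: Green 11, Purple 3, Blue 7, Teal 10. Purple eliminated.
Round 3: Green 11, Blue 7, Teal 13. Blue eliminated.
Round 4: Green 11, Teal 20. Teal has a majority (≥16).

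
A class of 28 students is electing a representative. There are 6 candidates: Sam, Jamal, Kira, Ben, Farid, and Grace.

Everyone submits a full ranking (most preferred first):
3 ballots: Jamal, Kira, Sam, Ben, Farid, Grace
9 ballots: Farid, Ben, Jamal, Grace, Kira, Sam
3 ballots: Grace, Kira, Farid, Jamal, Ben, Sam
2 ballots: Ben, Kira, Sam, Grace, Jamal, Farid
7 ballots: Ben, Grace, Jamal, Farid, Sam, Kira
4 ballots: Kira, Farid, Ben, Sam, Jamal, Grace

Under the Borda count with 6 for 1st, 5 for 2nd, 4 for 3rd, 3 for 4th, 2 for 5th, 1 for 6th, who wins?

Sam: 3×4 + 9×1 + 3×1 + 2×4 + 7×2 + 4×3 = 58
Jamal: 3×6 + 9×4 + 3×3 + 2×2 + 7×4 + 4×2 = 103
Kira: 3×5 + 9×2 + 3×5 + 2×5 + 7×1 + 4×6 = 89
Ben: 3×3 + 9×5 + 3×2 + 2×6 + 7×6 + 4×4 = 130
Farid: 3×2 + 9×6 + 3×4 + 2×1 + 7×3 + 4×5 = 115
Grace: 3×1 + 9×3 + 3×6 + 2×3 + 7×5 + 4×1 = 93

Ben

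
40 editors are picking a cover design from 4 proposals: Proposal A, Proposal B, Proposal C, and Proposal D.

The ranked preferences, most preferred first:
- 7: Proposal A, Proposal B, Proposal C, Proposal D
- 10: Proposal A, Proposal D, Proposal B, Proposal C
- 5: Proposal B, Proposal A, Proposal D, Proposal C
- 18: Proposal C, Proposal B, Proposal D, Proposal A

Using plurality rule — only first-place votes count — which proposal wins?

Proposal C

First-place votes: Proposal A 17, Proposal B 5, Proposal C 18, Proposal D 0.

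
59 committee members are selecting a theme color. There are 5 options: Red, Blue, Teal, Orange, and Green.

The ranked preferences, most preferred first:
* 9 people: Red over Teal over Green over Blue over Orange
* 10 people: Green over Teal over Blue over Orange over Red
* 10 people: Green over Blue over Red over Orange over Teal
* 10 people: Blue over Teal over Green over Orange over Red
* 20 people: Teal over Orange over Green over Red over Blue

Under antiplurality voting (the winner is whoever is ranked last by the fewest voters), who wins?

Green

Last-place votes: Red 20, Blue 20, Teal 10, Orange 9, Green 0.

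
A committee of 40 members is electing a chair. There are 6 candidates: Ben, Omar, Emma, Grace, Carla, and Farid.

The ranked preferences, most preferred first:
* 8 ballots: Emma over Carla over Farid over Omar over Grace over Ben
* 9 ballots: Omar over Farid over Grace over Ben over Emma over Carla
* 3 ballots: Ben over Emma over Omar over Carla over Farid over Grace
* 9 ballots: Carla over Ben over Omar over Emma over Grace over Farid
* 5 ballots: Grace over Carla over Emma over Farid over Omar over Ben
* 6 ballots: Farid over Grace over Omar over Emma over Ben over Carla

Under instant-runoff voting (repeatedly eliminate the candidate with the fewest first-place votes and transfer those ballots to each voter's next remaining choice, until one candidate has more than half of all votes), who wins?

Carla

Round 1: Ben 3, Omar 9, Emma 8, Grace 5, Carla 9, Farid 6. Ben eliminated.
Round 2: Omar 9, Emma 11, Grace 5, Carla 9, Farid 6. Grace eliminated.
Round 3: Omar 9, Emma 11, Carla 14, Farid 6. Farid eliminated.
Round 4: Omar 15, Emma 11, Carla 14. Emma eliminated.
Round 5: Omar 18, Carla 22. Carla has a majority (≥21).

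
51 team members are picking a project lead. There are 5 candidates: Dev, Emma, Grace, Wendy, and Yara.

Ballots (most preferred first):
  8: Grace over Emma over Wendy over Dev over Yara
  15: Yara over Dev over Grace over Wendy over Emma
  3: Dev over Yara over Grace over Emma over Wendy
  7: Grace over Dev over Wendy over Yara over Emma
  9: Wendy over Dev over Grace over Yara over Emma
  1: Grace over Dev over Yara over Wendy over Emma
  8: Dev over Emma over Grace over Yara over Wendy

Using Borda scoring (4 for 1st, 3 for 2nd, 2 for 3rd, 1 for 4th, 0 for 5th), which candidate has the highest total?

Dev: 8×1 + 15×3 + 3×4 + 7×3 + 9×3 + 1×3 + 8×4 = 148
Emma: 8×3 + 15×0 + 3×1 + 7×0 + 9×0 + 1×0 + 8×3 = 51
Grace: 8×4 + 15×2 + 3×2 + 7×4 + 9×2 + 1×4 + 8×2 = 134
Wendy: 8×2 + 15×1 + 3×0 + 7×2 + 9×4 + 1×1 + 8×0 = 82
Yara: 8×0 + 15×4 + 3×3 + 7×1 + 9×1 + 1×2 + 8×1 = 95

Dev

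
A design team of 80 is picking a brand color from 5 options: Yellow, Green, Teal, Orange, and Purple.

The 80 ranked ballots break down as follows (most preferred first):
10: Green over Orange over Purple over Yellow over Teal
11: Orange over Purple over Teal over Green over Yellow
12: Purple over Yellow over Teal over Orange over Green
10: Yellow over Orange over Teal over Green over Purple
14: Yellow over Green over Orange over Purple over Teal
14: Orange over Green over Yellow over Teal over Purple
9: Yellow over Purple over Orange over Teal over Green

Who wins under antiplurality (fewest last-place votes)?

Last-place votes: Yellow 11, Green 21, Teal 24, Orange 0, Purple 24.

Orange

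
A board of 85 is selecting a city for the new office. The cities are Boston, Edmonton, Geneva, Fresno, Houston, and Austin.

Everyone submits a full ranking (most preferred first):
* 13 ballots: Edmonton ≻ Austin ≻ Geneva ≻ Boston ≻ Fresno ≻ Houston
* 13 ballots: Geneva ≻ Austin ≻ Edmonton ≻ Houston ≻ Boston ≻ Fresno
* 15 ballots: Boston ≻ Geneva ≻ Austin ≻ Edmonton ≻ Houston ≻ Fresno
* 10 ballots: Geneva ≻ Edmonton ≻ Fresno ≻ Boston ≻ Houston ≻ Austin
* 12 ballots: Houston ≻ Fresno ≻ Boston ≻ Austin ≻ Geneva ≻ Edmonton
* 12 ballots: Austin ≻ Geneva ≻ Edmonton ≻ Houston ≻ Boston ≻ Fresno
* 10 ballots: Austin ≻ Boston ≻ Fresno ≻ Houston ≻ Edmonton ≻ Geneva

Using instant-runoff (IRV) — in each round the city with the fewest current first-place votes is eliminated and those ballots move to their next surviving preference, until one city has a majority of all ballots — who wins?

Austin

Round 1: Boston 15, Edmonton 13, Geneva 23, Fresno 0, Houston 12, Austin 22. Fresno eliminated.
Round 2: Boston 15, Edmonton 13, Geneva 23, Houston 12, Austin 22. Houston eliminated.
Round 3: Boston 27, Edmonton 13, Geneva 23, Austin 22. Edmonton eliminated.
Round 4: Boston 27, Geneva 23, Austin 35. Geneva eliminated.
Round 5: Boston 37, Austin 48. Austin has a majority (≥43).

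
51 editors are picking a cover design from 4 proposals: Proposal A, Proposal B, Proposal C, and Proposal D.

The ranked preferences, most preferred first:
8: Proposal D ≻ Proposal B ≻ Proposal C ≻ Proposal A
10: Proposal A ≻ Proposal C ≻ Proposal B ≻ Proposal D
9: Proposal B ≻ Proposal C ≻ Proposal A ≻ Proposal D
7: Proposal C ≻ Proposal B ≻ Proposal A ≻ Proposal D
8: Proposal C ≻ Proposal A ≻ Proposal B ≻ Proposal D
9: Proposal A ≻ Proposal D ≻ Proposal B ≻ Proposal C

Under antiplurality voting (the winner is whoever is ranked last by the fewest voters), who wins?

Proposal B

Last-place votes: Proposal A 8, Proposal B 0, Proposal C 9, Proposal D 34.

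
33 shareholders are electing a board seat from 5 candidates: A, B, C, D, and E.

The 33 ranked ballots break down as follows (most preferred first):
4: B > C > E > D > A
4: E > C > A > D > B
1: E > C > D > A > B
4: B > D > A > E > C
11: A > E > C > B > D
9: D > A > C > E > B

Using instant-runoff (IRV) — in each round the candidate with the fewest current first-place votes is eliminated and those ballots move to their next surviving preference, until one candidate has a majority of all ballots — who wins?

D

Round 1: A 11, B 8, C 0, D 9, E 5. C eliminated.
Round 2: A 11, B 8, D 9, E 5. E eliminated.
Round 3: A 15, B 8, D 10. B eliminated.
Round 4: A 15, D 18. D has a majority (≥17).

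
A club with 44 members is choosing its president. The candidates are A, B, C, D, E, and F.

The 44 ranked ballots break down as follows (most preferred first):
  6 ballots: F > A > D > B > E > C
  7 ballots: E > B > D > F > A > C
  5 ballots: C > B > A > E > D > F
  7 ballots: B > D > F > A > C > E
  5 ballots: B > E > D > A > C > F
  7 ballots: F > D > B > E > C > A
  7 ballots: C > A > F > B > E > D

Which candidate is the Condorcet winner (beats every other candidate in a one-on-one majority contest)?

B

B vs A: 31–13
B vs C: 32–12
B vs D: 31–13
B vs E: 37–7
B vs F: 24–20
B beats every other candidate.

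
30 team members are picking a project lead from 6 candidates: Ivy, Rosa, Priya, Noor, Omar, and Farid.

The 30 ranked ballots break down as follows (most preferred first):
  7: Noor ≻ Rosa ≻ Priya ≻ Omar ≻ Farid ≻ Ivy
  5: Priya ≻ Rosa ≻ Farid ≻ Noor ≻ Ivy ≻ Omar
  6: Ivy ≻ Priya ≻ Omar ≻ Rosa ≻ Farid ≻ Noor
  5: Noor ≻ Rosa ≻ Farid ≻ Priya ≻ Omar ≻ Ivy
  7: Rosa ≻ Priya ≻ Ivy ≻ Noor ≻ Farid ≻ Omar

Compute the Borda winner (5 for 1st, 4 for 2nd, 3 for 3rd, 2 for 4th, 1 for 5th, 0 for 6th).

Ivy: 7×0 + 5×1 + 6×5 + 5×0 + 7×3 = 56
Rosa: 7×4 + 5×4 + 6×2 + 5×4 + 7×5 = 115
Priya: 7×3 + 5×5 + 6×4 + 5×2 + 7×4 = 108
Noor: 7×5 + 5×2 + 6×0 + 5×5 + 7×2 = 84
Omar: 7×2 + 5×0 + 6×3 + 5×1 + 7×0 = 37
Farid: 7×1 + 5×3 + 6×1 + 5×3 + 7×1 = 50

Rosa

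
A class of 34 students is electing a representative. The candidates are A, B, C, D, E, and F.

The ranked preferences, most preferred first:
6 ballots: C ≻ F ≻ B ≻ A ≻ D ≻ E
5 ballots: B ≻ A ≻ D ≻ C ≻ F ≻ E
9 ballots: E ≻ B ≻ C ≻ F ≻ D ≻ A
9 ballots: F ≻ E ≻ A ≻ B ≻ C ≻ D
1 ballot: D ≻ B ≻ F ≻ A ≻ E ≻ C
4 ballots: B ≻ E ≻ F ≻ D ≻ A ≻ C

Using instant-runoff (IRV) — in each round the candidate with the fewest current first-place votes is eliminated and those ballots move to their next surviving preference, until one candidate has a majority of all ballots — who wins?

Round 1: A 0, B 9, C 6, D 1, E 9, F 9. A eliminated.
Round 2: B 9, C 6, D 1, E 9, F 9. D eliminated.
Round 3: B 10, C 6, E 9, F 9. C eliminated.
Round 4: B 10, E 9, F 15. E eliminated.
Round 5: B 19, F 15. B has a majority (≥18).

B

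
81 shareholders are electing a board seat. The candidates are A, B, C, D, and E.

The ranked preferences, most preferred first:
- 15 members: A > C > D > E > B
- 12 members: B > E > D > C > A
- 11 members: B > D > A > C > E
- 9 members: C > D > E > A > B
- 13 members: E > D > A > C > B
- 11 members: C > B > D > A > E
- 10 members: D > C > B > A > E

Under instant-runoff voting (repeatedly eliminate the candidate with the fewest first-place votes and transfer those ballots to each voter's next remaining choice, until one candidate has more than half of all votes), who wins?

Round 1: A 15, B 23, C 20, D 10, E 13. D eliminated.
Round 2: A 15, B 23, C 30, E 13. E eliminated.
Round 3: A 28, B 23, C 30. B eliminated.
Round 4: A 39, C 42. C has a majority (≥41).

C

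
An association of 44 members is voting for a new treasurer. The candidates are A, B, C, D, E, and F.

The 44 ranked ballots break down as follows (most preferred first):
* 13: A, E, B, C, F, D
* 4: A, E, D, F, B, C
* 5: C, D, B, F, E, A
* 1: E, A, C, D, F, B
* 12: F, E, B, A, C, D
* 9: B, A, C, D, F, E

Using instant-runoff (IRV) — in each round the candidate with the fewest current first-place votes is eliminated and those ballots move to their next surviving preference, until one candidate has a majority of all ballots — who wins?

B

Round 1: A 17, B 9, C 5, D 0, E 1, F 12. D eliminated.
Round 2: A 17, B 9, C 5, E 1, F 12. E eliminated.
Round 3: A 18, B 9, C 5, F 12. C eliminated.
Round 4: A 18, B 14, F 12. F eliminated.
Round 5: A 18, B 26. B has a majority (≥23).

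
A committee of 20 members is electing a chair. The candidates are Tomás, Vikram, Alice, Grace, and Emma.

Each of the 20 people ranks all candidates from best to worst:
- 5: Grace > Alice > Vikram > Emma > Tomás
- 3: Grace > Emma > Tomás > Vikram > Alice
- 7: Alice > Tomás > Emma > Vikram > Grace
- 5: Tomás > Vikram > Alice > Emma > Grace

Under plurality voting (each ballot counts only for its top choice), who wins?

Grace

First-place votes: Tomás 5, Vikram 0, Alice 7, Grace 8, Emma 0.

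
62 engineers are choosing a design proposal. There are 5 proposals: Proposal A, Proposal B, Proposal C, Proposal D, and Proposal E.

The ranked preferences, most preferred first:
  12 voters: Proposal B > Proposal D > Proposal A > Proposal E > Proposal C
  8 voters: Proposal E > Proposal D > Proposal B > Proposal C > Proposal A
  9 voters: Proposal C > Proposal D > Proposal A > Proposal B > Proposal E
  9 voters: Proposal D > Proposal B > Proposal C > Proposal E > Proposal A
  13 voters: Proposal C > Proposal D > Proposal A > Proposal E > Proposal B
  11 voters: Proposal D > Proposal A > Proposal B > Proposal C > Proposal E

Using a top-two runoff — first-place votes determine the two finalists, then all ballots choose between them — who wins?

Proposal D

Round 1 first-place votes: Proposal A 0, Proposal B 12, Proposal C 22, Proposal D 20, Proposal E 8. Proposal C and Proposal D advance.
Runoff: Proposal C is ranked above Proposal D on 22 ballots, Proposal D above Proposal C on 40.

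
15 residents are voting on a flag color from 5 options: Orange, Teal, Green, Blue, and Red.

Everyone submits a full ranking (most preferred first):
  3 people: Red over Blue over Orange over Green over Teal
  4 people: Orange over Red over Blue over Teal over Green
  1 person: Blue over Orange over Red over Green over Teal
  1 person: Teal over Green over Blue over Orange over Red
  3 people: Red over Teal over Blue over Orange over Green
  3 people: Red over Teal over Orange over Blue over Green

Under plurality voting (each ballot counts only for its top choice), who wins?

Red

First-place votes: Orange 4, Teal 1, Green 0, Blue 1, Red 9.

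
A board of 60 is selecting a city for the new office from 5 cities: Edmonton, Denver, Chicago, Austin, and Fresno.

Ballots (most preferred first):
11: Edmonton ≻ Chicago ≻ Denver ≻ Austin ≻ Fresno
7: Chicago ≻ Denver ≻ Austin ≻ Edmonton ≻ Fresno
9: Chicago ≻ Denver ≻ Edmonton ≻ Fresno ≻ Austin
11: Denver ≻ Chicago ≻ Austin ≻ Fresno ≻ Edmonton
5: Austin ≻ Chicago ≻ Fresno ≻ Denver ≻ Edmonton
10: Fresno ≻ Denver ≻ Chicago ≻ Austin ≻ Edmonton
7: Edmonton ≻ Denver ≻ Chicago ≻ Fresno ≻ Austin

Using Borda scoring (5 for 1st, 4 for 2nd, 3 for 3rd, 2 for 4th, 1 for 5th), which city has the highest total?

Edmonton: 11×5 + 7×2 + 9×3 + 11×1 + 5×1 + 10×1 + 7×5 = 157
Denver: 11×3 + 7×4 + 9×4 + 11×5 + 5×2 + 10×4 + 7×4 = 230
Chicago: 11×4 + 7×5 + 9×5 + 11×4 + 5×4 + 10×3 + 7×3 = 239
Austin: 11×2 + 7×3 + 9×1 + 11×3 + 5×5 + 10×2 + 7×1 = 137
Fresno: 11×1 + 7×1 + 9×2 + 11×2 + 5×3 + 10×5 + 7×2 = 137

Chicago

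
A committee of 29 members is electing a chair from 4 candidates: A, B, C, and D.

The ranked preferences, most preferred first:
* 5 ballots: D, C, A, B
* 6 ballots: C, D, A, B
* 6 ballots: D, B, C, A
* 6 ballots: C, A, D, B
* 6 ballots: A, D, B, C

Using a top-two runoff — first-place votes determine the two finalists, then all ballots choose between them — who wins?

D

Round 1 first-place votes: A 6, B 0, C 12, D 11. C and D advance.
Runoff: C is ranked above D on 12 ballots, D above C on 17.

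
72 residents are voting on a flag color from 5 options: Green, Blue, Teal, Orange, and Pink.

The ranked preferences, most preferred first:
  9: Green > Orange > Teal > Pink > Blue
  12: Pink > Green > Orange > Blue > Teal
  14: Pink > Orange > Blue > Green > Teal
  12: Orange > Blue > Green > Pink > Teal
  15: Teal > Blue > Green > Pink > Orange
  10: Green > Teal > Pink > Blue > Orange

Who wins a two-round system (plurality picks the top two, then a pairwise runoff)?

Round 1 first-place votes: Green 19, Blue 0, Teal 15, Orange 12, Pink 26. Pink and Green advance.
Runoff: Pink is ranked above Green on 26 ballots, Green above Pink on 46.

Green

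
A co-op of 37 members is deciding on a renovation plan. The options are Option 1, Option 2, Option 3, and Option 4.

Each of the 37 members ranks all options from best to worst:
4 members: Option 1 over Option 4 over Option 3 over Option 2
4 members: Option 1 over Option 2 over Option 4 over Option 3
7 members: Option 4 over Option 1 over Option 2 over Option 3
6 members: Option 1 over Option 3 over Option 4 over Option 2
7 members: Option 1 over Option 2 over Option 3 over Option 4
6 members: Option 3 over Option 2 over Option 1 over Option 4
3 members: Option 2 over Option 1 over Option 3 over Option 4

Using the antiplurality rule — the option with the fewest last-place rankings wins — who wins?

Option 1

Last-place votes: Option 1 0, Option 2 10, Option 3 11, Option 4 16.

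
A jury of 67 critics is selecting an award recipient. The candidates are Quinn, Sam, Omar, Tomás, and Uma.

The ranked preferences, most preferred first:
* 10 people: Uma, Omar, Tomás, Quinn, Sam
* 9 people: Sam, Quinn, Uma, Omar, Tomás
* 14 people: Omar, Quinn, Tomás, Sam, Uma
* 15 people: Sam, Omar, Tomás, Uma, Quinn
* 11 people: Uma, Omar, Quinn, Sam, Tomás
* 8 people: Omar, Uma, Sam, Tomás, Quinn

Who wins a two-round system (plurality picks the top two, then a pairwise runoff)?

Omar

Round 1 first-place votes: Quinn 0, Sam 24, Omar 22, Tomás 0, Uma 21. Sam and Omar advance.
Runoff: Sam is ranked above Omar on 24 ballots, Omar above Sam on 43.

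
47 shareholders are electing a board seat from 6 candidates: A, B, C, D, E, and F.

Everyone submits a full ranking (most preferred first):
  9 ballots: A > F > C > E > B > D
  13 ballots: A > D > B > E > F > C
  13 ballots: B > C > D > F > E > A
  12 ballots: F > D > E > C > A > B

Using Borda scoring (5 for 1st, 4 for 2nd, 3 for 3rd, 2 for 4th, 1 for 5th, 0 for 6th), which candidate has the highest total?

D

A: 9×5 + 13×5 + 13×0 + 12×1 = 122
B: 9×1 + 13×3 + 13×5 + 12×0 = 113
C: 9×3 + 13×0 + 13×4 + 12×2 = 103
D: 9×0 + 13×4 + 13×3 + 12×4 = 139
E: 9×2 + 13×2 + 13×1 + 12×3 = 93
F: 9×4 + 13×1 + 13×2 + 12×5 = 135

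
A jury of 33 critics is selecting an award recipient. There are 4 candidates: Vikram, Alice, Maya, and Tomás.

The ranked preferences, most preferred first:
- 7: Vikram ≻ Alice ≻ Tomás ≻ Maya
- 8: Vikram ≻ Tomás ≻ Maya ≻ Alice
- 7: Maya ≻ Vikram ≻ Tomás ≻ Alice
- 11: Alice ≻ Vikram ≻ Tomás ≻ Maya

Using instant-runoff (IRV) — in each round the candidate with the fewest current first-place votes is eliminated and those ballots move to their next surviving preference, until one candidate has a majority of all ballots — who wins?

Round 1: Vikram 15, Alice 11, Maya 7, Tomás 0. Tomás eliminated.
Round 2: Vikram 15, Alice 11, Maya 7. Maya eliminated.
Round 3: Vikram 22, Alice 11. Vikram has a majority (≥17).

Vikram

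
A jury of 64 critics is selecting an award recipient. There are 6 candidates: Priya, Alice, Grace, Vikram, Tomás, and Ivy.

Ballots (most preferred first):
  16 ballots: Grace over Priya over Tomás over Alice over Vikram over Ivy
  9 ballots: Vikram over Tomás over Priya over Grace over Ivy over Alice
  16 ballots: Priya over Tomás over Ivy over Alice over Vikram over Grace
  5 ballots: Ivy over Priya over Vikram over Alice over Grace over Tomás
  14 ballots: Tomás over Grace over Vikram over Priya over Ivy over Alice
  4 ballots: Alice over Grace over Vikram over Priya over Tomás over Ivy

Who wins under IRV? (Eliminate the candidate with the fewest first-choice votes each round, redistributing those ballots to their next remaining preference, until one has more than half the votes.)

Round 1: Priya 16, Alice 4, Grace 16, Vikram 9, Tomás 14, Ivy 5. Alice eliminated.
Round 2: Priya 16, Grace 20, Vikram 9, Tomás 14, Ivy 5. Ivy eliminated.
Round 3: Priya 21, Grace 20, Vikram 9, Tomás 14. Vikram eliminated.
Round 4: Priya 21, Grace 20, Tomás 23. Grace eliminated.
Round 5: Priya 41, Tomás 23. Priya has a majority (≥33).

Priya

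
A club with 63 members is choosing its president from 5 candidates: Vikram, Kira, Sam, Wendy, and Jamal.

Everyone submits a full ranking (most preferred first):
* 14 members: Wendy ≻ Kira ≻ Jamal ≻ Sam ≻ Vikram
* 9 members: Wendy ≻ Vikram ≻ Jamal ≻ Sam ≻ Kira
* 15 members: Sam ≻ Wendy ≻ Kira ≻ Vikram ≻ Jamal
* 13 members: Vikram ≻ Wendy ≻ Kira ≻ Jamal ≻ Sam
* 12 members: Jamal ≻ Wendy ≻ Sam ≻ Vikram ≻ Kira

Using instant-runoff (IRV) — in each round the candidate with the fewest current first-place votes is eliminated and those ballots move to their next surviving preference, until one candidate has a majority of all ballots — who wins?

Round 1: Vikram 13, Kira 0, Sam 15, Wendy 23, Jamal 12. Kira eliminated.
Round 2: Vikram 13, Sam 15, Wendy 23, Jamal 12. Jamal eliminated.
Round 3: Vikram 13, Sam 15, Wendy 35. Wendy has a majority (≥32).

Wendy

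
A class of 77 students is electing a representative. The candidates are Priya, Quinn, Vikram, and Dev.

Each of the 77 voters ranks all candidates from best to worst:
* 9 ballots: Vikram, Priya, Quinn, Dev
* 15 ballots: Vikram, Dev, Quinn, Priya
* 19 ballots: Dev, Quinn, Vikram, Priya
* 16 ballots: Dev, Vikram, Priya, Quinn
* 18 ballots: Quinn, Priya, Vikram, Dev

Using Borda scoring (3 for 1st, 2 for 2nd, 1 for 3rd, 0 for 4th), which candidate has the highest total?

Vikram

Priya: 9×2 + 15×0 + 19×0 + 16×1 + 18×2 = 70
Quinn: 9×1 + 15×1 + 19×2 + 16×0 + 18×3 = 116
Vikram: 9×3 + 15×3 + 19×1 + 16×2 + 18×1 = 141
Dev: 9×0 + 15×2 + 19×3 + 16×3 + 18×0 = 135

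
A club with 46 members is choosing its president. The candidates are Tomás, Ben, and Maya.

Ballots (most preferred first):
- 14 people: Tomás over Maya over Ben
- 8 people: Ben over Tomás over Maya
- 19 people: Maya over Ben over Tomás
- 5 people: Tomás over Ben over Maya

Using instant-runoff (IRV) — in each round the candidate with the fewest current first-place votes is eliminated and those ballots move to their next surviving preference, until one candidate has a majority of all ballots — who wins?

Round 1: Tomás 19, Ben 8, Maya 19. Ben eliminated.
Round 2: Tomás 27, Maya 19. Tomás has a majority (≥24).

Tomás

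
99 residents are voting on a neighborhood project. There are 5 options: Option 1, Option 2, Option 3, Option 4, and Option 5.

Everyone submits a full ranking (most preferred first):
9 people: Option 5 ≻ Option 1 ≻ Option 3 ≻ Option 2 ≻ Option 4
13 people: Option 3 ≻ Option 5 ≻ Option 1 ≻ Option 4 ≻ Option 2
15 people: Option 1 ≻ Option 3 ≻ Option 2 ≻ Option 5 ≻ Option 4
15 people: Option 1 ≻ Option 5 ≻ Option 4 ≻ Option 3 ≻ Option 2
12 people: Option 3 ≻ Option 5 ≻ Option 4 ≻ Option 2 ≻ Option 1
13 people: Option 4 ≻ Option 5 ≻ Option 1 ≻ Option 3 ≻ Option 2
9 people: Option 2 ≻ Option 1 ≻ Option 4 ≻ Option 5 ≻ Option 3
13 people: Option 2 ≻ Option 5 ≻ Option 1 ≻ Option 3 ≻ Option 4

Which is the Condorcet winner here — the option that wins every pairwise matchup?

Option 5 vs Option 1: 60–39
Option 5 vs Option 2: 62–37
Option 5 vs Option 3: 59–40
Option 5 vs Option 4: 77–22
Option 5 beats every other option.

Option 5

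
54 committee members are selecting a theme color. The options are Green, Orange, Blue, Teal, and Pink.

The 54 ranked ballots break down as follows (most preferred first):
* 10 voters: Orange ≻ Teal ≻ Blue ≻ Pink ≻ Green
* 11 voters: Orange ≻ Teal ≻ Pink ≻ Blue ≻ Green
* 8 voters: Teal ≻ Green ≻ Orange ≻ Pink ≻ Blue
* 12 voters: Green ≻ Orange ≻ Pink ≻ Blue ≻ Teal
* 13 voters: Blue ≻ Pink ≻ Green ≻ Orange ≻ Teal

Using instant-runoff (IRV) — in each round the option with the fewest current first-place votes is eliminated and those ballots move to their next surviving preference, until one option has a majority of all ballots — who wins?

Green

Round 1: Green 12, Orange 21, Blue 13, Teal 8, Pink 0. Pink eliminated.
Round 2: Green 12, Orange 21, Blue 13, Teal 8. Teal eliminated.
Round 3: Green 20, Orange 21, Blue 13. Blue eliminated.
Round 4: Green 33, Orange 21. Green has a majority (≥28).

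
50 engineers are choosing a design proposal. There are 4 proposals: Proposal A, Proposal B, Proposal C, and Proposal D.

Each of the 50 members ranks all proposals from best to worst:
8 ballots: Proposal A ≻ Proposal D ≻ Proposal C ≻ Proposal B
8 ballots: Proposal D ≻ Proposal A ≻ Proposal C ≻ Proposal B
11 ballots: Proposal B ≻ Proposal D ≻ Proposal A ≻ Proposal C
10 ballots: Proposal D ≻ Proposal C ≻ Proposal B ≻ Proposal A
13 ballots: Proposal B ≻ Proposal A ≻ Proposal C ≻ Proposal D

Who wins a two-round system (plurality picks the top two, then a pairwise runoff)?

Proposal D

Round 1 first-place votes: Proposal A 8, Proposal B 24, Proposal C 0, Proposal D 18. Proposal B and Proposal D advance.
Runoff: Proposal B is ranked above Proposal D on 24 ballots, Proposal D above Proposal B on 26.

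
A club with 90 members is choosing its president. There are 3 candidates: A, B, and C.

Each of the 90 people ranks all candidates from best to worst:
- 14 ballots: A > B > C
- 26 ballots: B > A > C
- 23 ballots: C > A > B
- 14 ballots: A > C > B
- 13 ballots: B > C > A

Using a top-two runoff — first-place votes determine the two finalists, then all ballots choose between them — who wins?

A

Round 1 first-place votes: A 28, B 39, C 23. B and A advance.
Runoff: B is ranked above A on 39 ballots, A above B on 51.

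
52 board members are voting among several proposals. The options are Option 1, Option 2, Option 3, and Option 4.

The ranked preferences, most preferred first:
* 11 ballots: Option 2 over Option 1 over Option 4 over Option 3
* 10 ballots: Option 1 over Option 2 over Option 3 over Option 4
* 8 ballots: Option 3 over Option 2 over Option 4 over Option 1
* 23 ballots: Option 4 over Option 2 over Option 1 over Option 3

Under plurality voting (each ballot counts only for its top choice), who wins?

First-place votes: Option 1 10, Option 2 11, Option 3 8, Option 4 23.

Option 4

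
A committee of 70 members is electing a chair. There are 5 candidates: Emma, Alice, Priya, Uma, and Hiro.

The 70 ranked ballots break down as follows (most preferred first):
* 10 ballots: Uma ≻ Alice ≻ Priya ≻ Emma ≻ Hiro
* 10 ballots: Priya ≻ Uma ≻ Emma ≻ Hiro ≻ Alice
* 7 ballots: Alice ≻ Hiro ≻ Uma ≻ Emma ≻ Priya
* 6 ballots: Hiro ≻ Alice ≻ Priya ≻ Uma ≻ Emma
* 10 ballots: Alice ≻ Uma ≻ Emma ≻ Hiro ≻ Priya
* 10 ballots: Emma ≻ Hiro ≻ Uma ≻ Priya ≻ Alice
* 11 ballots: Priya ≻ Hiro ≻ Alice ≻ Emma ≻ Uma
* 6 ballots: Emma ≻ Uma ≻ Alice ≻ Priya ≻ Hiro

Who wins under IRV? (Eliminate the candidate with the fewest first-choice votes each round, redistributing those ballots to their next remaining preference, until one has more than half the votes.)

Round 1: Emma 16, Alice 17, Priya 21, Uma 10, Hiro 6. Hiro eliminated.
Round 2: Emma 16, Alice 23, Priya 21, Uma 10. Uma eliminated.
Round 3: Emma 16, Alice 33, Priya 21. Emma eliminated.
Round 4: Alice 39, Priya 31. Alice has a majority (≥36).

Alice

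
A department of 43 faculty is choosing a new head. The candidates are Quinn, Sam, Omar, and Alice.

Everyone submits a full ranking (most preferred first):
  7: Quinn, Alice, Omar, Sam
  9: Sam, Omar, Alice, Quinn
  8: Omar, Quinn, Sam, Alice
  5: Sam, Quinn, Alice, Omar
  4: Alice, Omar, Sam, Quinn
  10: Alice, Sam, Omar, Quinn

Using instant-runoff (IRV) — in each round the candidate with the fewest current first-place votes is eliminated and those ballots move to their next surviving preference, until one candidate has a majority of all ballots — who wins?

Round 1: Quinn 7, Sam 14, Omar 8, Alice 14. Quinn eliminated.
Round 2: Sam 14, Omar 8, Alice 21. Omar eliminated.
Round 3: Sam 22, Alice 21. Sam has a majority (≥22).

Sam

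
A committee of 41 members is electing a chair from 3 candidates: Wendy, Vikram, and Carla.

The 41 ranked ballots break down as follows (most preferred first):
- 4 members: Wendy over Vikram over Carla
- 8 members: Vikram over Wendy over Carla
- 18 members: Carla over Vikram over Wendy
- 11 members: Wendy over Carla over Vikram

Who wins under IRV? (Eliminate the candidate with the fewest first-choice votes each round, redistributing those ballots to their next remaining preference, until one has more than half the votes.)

Wendy

Round 1: Wendy 15, Vikram 8, Carla 18. Vikram eliminated.
Round 2: Wendy 23, Carla 18. Wendy has a majority (≥21).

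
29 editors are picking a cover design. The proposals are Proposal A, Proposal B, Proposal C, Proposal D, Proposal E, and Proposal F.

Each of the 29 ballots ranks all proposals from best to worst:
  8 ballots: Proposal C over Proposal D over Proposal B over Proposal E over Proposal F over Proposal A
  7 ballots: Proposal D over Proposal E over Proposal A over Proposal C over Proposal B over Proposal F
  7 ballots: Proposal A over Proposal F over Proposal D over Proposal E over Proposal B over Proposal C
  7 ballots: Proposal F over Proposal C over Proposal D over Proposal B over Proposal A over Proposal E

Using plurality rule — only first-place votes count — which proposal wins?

First-place votes: Proposal A 7, Proposal B 0, Proposal C 8, Proposal D 7, Proposal E 0, Proposal F 7.

Proposal C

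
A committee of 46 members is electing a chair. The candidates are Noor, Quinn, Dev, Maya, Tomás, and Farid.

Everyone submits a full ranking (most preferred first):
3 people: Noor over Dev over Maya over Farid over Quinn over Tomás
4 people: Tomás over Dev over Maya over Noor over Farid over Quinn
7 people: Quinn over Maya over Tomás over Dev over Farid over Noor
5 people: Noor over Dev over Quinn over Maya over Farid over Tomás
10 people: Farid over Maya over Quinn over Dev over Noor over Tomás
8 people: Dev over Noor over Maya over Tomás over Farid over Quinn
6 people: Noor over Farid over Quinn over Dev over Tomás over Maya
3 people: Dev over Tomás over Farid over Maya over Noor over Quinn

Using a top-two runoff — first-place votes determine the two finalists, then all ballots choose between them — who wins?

Dev

Round 1 first-place votes: Noor 14, Quinn 7, Dev 11, Maya 0, Tomás 4, Farid 10. Noor and Dev advance.
Runoff: Noor is ranked above Dev on 14 ballots, Dev above Noor on 32.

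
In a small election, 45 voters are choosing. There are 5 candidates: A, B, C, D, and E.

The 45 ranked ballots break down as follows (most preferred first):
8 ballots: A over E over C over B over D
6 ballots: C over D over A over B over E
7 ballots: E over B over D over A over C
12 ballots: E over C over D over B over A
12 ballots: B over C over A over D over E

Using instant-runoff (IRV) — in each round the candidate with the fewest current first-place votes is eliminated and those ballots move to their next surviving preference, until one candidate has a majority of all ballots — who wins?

A

Round 1: A 8, B 12, C 6, D 0, E 19. D eliminated.
Round 2: A 8, B 12, C 6, E 19. C eliminated.
Round 3: A 14, B 12, E 19. B eliminated.
Round 4: A 26, E 19. A has a majority (≥23).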